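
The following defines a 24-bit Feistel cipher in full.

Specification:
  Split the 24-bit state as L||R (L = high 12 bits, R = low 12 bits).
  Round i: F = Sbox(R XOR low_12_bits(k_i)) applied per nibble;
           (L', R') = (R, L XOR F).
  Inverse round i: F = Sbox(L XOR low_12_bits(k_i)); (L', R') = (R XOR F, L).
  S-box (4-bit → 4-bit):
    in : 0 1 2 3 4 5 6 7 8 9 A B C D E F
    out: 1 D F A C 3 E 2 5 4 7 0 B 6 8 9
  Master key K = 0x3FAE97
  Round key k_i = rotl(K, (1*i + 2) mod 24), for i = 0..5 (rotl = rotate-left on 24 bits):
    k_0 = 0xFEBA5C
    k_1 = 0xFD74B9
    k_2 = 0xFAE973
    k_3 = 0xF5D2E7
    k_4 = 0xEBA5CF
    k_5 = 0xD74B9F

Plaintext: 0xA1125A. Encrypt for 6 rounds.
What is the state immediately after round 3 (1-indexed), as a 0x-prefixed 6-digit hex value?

0x254FFD

s_0 = plaintext = 0xA1125A
s_1 = Round(s_0, k_0) = 0x25AF0F
s_2 = Round(s_1, k_1) = 0xF0F254
s_3 = Round(s_2, k_2) = 0x254FFD
s_4 = Round(s_3, k_3) = 0xFFD483
s_5 = Round(s_4, k_4) = 0x483236
s_6 = Round(s_5, k_5) = 0x2360F7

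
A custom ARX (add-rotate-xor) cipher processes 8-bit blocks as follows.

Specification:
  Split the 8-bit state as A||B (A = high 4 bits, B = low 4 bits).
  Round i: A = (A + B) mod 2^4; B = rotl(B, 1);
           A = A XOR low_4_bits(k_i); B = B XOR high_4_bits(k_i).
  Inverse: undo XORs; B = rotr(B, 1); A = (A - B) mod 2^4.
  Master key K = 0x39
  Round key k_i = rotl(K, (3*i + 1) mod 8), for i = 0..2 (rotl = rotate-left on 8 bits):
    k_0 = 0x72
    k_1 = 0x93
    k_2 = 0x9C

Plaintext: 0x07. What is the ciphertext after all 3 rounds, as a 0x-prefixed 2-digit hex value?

0xBC

s_0 = plaintext = 0x07
s_1 = Round(s_0, k_0) = 0x59
s_2 = Round(s_1, k_1) = 0xDA
s_3 = Round(s_2, k_2) = 0xBC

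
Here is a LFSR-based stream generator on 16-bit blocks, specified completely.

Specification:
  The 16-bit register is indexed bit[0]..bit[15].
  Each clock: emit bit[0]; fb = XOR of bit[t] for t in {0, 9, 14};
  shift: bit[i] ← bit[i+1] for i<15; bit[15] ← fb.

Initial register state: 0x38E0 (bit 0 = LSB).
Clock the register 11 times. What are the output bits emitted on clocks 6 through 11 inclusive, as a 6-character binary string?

reg_0 = 0x38E0
clock 1: out=0, reg = 0x1C70
clock 2: out=0, reg = 0x0E38
clock 3: out=0, reg = 0x871C
clock 4: out=0, reg = 0xC38E
clock 5: out=0, reg = 0x61C7
clock 6: out=1, reg = 0x30E3
clock 7: out=1, reg = 0x9871
clock 8: out=1, reg = 0xCC38
clock 9: out=0, reg = 0xE61C
clock 10: out=0, reg = 0x730E
clock 11: out=0, reg = 0x3987

111000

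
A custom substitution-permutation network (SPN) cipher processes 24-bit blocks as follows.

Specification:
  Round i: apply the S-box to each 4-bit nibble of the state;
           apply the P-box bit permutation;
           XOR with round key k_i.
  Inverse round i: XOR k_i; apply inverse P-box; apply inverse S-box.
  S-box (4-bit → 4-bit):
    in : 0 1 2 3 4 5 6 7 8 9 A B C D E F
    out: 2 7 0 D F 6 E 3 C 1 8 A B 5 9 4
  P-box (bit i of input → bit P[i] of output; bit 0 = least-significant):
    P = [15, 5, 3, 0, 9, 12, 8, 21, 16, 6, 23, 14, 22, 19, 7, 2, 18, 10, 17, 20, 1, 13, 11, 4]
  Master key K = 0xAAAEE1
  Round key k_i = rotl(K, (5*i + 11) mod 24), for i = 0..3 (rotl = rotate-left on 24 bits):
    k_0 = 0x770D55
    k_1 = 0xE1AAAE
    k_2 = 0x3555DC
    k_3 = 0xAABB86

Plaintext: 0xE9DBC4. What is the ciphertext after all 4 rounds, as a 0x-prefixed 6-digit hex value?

s_0 = plaintext = 0xE9DBC4
s_1 = Round(s_0, k_0) = 0x13DFAE
s_2 = Round(s_1, k_1) = 0x17022D
s_3 = Round(s_2, k_2) = 0x39F9D6
s_4 = Round(s_3, k_3) = 0xAFB03D

0xAFB03D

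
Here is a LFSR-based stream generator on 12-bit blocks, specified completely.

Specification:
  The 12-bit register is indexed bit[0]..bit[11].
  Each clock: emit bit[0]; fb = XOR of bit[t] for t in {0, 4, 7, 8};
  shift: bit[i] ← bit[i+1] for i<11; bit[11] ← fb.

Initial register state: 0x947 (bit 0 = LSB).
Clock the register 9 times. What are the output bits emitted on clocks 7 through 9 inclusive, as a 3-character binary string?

101

reg_0 = 0x947
clock 1: out=1, reg = 0x4A3
clock 2: out=1, reg = 0x251
clock 3: out=1, reg = 0x128
clock 4: out=0, reg = 0x894
clock 5: out=0, reg = 0x44A
clock 6: out=0, reg = 0x225
clock 7: out=1, reg = 0x912
clock 8: out=0, reg = 0x489
clock 9: out=1, reg = 0x244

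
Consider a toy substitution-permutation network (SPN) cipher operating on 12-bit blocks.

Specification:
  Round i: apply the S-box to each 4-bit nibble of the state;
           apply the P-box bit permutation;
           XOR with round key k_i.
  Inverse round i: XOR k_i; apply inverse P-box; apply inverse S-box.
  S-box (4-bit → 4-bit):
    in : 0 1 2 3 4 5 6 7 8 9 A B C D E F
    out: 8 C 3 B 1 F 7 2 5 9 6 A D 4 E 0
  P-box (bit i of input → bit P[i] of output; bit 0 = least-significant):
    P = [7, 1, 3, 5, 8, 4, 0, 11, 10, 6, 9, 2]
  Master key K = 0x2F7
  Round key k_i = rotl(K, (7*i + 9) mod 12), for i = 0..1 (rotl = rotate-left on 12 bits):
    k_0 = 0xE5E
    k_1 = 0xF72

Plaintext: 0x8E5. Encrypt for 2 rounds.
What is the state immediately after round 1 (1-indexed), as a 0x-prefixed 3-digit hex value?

0x0E5

s_0 = plaintext = 0x8E5
s_1 = Round(s_0, k_0) = 0x0E5
s_2 = Round(s_1, k_1) = 0x7CD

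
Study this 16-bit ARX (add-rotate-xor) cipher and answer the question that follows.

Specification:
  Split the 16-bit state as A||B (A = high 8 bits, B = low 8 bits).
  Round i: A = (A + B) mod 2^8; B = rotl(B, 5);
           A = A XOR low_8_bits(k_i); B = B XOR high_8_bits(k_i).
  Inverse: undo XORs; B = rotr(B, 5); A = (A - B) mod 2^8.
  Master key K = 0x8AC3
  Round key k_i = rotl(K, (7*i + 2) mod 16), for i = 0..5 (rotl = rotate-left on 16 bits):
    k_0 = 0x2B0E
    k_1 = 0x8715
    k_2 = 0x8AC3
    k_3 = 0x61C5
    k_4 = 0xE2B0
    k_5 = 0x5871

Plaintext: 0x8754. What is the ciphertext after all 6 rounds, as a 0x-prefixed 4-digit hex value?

0xAEFF

s_0 = plaintext = 0x8754
s_1 = Round(s_0, k_0) = 0xD5A1
s_2 = Round(s_1, k_1) = 0x63B3
s_3 = Round(s_2, k_2) = 0xD5FC
s_4 = Round(s_3, k_3) = 0x14FE
s_5 = Round(s_4, k_4) = 0xA23D
s_6 = Round(s_5, k_5) = 0xAEFF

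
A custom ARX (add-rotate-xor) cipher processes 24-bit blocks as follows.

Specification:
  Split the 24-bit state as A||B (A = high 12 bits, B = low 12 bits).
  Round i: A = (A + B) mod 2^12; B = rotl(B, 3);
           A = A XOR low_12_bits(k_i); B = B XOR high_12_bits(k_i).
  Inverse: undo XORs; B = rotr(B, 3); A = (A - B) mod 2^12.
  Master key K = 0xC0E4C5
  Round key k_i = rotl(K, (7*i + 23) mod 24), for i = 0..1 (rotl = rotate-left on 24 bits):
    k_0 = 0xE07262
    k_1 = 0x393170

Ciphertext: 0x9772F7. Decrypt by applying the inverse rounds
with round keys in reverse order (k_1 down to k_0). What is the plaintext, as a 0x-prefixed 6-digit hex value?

0x6F46C5

s_0 = ciphertext = 0x9772F7
s_1 = InvRound(s_0, k_1) = 0xFDB82C
s_2 = InvRound(s_1, k_0) = 0x6F46C5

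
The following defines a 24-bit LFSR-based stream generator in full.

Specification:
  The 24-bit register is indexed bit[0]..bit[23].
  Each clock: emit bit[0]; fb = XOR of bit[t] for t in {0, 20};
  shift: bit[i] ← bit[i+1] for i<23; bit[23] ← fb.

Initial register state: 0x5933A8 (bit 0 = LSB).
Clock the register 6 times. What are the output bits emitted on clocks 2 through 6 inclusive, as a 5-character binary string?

00101

reg_0 = 0x5933A8
clock 1: out=0, reg = 0xAC99D4
clock 2: out=0, reg = 0x564CEA
clock 3: out=0, reg = 0xAB2675
clock 4: out=1, reg = 0xD5933A
clock 5: out=0, reg = 0xEAC99D
clock 6: out=1, reg = 0xF564CE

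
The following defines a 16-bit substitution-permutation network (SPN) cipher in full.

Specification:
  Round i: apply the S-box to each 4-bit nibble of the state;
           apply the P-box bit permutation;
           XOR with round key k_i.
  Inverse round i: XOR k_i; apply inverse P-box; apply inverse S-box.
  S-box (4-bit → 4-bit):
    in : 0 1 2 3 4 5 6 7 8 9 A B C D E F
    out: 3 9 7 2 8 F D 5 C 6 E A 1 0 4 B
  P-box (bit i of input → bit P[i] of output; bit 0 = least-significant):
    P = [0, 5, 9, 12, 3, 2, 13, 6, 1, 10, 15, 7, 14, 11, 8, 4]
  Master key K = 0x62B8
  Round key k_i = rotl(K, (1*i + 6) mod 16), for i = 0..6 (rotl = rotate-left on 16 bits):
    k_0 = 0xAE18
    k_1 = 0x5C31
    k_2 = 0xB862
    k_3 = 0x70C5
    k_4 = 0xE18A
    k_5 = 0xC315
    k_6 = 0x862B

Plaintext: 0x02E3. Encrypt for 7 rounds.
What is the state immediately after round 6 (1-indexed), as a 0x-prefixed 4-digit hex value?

s_0 = plaintext = 0x02E3
s_1 = Round(s_0, k_0) = 0x423A
s_2 = Round(s_1, k_1) = 0xCA07
s_3 = Round(s_2, k_2) = 0x7EEF
s_4 = Round(s_3, k_3) = 0x81E4
s_5 = Round(s_4, k_4) = 0xD018
s_6 = Round(s_5, k_5) = 0xD55F
s_7 = Round(s_6, k_6) = 0x32C4

0xD55F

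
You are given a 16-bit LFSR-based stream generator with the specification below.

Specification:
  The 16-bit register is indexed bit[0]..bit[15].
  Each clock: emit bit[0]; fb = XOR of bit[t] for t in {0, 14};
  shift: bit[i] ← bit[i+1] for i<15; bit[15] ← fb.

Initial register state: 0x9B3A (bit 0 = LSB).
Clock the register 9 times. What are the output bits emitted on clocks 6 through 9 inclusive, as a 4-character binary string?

reg_0 = 0x9B3A
clock 1: out=0, reg = 0x4D9D
clock 2: out=1, reg = 0x26CE
clock 3: out=0, reg = 0x1367
clock 4: out=1, reg = 0x89B3
clock 5: out=1, reg = 0xC4D9
clock 6: out=1, reg = 0x626C
clock 7: out=0, reg = 0xB136
clock 8: out=0, reg = 0x589B
clock 9: out=1, reg = 0x2C4D

1001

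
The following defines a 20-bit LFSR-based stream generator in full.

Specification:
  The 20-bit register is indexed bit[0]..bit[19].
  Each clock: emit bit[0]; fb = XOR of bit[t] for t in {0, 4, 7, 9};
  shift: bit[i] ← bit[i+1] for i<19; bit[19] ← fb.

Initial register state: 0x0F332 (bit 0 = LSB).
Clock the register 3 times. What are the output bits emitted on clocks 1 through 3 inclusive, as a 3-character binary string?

010

reg_0 = 0x0F332
clock 1: out=0, reg = 0x07999
clock 2: out=1, reg = 0x83CCC
clock 3: out=0, reg = 0xC1E66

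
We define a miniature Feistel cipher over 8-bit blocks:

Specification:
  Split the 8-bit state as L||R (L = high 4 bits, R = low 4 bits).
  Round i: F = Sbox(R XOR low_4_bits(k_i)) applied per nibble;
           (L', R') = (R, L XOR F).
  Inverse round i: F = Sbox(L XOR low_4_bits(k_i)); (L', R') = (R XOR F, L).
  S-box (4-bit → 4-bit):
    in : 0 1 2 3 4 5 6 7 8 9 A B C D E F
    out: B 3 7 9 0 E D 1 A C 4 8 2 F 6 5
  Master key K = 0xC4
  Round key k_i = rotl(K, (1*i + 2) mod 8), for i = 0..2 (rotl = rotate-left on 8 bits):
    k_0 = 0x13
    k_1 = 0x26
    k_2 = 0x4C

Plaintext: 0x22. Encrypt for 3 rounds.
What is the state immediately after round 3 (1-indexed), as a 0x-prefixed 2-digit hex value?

0x34

s_0 = plaintext = 0x22
s_1 = Round(s_0, k_0) = 0x21
s_2 = Round(s_1, k_1) = 0x13
s_3 = Round(s_2, k_2) = 0x34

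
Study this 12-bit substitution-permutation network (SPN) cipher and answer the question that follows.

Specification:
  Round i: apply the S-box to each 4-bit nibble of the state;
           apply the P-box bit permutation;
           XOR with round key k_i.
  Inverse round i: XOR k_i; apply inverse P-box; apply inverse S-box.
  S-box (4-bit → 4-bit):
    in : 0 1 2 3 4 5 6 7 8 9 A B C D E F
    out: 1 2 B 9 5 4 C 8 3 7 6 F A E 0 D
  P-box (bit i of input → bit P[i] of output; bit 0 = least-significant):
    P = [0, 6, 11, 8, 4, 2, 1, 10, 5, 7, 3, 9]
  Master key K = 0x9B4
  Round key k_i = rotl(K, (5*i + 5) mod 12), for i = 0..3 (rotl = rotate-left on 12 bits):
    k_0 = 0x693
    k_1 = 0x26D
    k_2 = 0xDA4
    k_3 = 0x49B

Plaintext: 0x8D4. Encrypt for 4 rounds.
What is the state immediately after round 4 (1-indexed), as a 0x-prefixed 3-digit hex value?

s_0 = plaintext = 0x8D4
s_1 = Round(s_0, k_0) = 0xA34
s_2 = Round(s_1, k_1) = 0xEF4
s_3 = Round(s_2, k_2) = 0x1B7
s_4 = Round(s_3, k_3) = 0x10D

0x10D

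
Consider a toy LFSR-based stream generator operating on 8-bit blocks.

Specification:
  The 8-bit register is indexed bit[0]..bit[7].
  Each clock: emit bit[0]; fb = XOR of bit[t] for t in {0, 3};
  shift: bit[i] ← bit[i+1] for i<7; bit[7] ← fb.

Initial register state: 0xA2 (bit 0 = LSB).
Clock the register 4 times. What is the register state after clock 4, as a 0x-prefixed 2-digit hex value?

reg_0 = 0xA2
clock 1: out=0, reg = 0x51
clock 2: out=1, reg = 0xA8
clock 3: out=0, reg = 0xD4
clock 4: out=0, reg = 0x6A

0x6A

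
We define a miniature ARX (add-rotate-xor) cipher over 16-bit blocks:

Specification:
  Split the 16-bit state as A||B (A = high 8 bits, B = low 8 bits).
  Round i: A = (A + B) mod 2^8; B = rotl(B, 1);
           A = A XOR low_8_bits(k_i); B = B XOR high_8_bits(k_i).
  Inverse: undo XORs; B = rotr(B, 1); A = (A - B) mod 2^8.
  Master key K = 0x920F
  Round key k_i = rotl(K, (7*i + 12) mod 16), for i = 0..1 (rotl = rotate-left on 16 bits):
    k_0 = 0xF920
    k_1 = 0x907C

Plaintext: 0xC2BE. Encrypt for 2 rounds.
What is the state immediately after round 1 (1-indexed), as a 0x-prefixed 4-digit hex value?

0xA084

s_0 = plaintext = 0xC2BE
s_1 = Round(s_0, k_0) = 0xA084
s_2 = Round(s_1, k_1) = 0x5899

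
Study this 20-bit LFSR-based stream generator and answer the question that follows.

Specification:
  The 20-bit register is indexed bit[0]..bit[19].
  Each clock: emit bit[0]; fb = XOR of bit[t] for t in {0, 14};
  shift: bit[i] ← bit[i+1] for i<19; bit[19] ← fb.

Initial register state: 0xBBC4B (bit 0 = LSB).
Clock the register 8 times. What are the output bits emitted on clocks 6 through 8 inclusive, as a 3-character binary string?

reg_0 = 0xBBC4B
clock 1: out=1, reg = 0xDDE25
clock 2: out=1, reg = 0x6EF12
clock 3: out=0, reg = 0xB7789
clock 4: out=1, reg = 0x5BBC4
clock 5: out=0, reg = 0x2DDE2
clock 6: out=0, reg = 0x96EF1
clock 7: out=1, reg = 0x4B778
clock 8: out=0, reg = 0x25BBC

010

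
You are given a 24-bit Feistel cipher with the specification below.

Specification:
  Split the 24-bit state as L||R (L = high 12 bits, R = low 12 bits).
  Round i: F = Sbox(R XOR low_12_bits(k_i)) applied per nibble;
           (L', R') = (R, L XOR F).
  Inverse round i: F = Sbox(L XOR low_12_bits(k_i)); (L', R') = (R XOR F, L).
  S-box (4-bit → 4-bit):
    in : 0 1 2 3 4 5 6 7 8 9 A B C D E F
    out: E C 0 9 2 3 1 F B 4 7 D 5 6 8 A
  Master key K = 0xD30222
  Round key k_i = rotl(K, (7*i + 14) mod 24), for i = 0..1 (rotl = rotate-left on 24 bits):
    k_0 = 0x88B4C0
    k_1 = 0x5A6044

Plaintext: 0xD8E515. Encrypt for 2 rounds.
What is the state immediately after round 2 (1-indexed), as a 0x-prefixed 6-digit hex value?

s_0 = plaintext = 0xD8E515
s_1 = Round(s_0, k_0) = 0x5151ED
s_2 = Round(s_1, k_1) = 0x1ED961

0x1ED961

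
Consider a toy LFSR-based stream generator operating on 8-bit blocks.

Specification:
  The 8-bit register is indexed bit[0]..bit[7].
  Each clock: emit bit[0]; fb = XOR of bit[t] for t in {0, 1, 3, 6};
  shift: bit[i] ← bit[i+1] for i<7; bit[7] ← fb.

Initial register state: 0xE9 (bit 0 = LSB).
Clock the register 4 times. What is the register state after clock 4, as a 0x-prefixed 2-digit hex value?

reg_0 = 0xE9
clock 1: out=1, reg = 0xF4
clock 2: out=0, reg = 0xFA
clock 3: out=0, reg = 0xFD
clock 4: out=1, reg = 0xFE

0xFE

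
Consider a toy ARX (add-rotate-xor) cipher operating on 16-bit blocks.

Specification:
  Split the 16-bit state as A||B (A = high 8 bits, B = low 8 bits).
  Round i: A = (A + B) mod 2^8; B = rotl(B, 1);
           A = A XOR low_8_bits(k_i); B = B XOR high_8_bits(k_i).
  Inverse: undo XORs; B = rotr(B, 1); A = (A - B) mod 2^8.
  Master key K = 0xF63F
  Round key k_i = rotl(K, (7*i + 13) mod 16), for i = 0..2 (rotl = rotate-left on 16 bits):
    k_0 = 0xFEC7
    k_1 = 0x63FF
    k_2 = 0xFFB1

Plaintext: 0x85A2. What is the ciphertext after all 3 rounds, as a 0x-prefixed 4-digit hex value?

0xC9D7

s_0 = plaintext = 0x85A2
s_1 = Round(s_0, k_0) = 0xE0BB
s_2 = Round(s_1, k_1) = 0x6414
s_3 = Round(s_2, k_2) = 0xC9D7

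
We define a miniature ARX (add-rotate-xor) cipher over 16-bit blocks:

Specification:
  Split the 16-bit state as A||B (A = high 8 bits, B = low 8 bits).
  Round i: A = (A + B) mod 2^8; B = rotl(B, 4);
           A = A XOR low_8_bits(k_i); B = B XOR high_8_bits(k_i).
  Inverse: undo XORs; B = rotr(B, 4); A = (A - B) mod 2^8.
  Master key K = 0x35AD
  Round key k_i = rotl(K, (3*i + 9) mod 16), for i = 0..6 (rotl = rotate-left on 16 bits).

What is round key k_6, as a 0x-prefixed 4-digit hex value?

0x69AD

K = 0x35AD
k_0 = rotl(K, (3*0+9) mod 16) = rotl(K, 9) = 0x5A6B
k_1 = rotl(K, (3*1+9) mod 16) = rotl(K, 12) = 0xD35A
k_2 = rotl(K, (3*2+9) mod 16) = rotl(K, 15) = 0x9AD6
k_3 = rotl(K, (3*3+9) mod 16) = rotl(K, 2) = 0xD6B4
k_4 = rotl(K, (3*4+9) mod 16) = rotl(K, 5) = 0xB5A6
k_5 = rotl(K, (3*5+9) mod 16) = rotl(K, 8) = 0xAD35
k_6 = rotl(K, (3*6+9) mod 16) = rotl(K, 11) = 0x69AD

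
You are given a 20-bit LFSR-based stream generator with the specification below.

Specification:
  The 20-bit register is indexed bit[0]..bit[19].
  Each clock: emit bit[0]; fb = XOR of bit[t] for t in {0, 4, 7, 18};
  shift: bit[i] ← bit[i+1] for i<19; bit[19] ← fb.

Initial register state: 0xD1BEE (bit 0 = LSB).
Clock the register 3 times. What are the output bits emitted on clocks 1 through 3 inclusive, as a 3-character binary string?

reg_0 = 0xD1BEE
clock 1: out=0, reg = 0x68DF7
clock 2: out=1, reg = 0x346FB
clock 3: out=1, reg = 0x9A37D

011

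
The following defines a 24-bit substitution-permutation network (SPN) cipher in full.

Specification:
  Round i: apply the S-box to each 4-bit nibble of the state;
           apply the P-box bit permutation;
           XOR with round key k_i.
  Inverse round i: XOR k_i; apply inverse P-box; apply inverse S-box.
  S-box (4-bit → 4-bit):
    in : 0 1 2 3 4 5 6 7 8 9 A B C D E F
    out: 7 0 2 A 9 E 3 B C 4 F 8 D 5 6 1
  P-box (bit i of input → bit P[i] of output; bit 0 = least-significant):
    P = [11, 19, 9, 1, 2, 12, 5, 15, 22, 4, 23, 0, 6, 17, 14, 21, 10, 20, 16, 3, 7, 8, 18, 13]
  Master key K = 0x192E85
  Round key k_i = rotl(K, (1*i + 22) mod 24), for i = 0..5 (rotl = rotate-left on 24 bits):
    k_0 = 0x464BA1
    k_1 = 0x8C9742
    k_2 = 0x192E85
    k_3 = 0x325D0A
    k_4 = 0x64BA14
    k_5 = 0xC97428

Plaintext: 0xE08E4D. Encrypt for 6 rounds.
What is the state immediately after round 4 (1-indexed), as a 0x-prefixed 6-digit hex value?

0xB0AF01

s_0 = plaintext = 0xE08E4D
s_1 = Round(s_0, k_0) = 0xF384B5
s_2 = Round(s_1, k_1) = 0xF455C9
s_3 = Round(s_2, k_2) = 0xBBE838
s_4 = Round(s_3, k_3) = 0xB0AF01
s_5 = Round(s_4, k_4) = 0x17CE70
s_6 = Round(s_5, k_5) = 0x71AA74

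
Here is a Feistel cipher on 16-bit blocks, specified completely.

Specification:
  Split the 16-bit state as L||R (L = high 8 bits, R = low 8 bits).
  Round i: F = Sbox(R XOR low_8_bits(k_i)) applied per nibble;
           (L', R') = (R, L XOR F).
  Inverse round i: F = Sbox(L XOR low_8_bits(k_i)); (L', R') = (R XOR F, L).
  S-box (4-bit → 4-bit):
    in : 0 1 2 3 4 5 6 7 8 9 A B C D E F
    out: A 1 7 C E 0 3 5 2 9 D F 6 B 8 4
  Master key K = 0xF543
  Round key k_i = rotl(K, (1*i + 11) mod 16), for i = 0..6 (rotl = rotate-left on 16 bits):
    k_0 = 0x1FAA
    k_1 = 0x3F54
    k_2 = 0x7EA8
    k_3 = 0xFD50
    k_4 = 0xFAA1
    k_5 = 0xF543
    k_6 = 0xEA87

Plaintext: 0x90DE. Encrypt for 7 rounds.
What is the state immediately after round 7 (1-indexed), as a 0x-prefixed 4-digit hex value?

s_0 = plaintext = 0x90DE
s_1 = Round(s_0, k_0) = 0xDECE
s_2 = Round(s_1, k_1) = 0xCE43
s_3 = Round(s_2, k_2) = 0x4341
s_4 = Round(s_3, k_3) = 0x4152
s_5 = Round(s_4, k_4) = 0x520D
s_6 = Round(s_5, k_5) = 0x0DBA
s_7 = Round(s_6, k_6) = 0xBAC6

0xBAC6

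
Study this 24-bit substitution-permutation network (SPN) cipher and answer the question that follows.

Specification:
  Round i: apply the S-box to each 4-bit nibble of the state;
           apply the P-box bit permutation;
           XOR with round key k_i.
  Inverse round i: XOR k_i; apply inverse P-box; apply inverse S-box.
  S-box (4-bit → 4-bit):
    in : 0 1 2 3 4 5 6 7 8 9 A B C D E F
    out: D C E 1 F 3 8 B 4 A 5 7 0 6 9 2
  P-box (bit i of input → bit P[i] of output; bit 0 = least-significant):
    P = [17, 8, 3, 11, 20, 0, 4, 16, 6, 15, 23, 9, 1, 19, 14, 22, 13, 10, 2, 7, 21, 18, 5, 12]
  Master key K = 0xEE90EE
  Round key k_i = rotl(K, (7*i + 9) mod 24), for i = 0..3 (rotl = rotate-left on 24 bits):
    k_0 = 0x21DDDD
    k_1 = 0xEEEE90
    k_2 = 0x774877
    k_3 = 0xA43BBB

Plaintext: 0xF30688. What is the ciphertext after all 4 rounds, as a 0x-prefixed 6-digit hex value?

0xB6AB40

s_0 = plaintext = 0xF30688
s_1 = Round(s_0, k_0) = 0x65BFC7
s_2 = Round(s_1, k_1) = 0xE41392
s_3 = Round(s_2, k_2) = 0x1635BA
s_4 = Round(s_3, k_3) = 0xB6AB40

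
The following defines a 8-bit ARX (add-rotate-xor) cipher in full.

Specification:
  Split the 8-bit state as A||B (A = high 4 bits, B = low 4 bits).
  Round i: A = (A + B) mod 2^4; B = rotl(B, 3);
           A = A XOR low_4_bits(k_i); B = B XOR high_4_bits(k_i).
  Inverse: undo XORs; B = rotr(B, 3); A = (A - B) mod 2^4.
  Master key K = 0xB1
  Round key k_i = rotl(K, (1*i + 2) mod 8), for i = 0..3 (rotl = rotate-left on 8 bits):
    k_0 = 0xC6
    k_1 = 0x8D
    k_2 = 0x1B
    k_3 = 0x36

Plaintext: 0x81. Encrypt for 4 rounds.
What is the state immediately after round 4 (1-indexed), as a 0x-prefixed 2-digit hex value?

0x11

s_0 = plaintext = 0x81
s_1 = Round(s_0, k_0) = 0xF4
s_2 = Round(s_1, k_1) = 0xEA
s_3 = Round(s_2, k_2) = 0x34
s_4 = Round(s_3, k_3) = 0x11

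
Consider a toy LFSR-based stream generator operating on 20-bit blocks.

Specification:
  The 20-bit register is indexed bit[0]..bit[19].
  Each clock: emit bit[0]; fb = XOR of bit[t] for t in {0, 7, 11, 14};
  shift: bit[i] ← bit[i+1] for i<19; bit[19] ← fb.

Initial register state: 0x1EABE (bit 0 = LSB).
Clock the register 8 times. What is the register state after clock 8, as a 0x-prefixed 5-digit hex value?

reg_0 = 0x1EABE
clock 1: out=0, reg = 0x8F55F
clock 2: out=1, reg = 0x47AAF
clock 3: out=1, reg = 0x23D57
clock 4: out=1, reg = 0x11EAB
clock 5: out=1, reg = 0x88F55
clock 6: out=1, reg = 0x447AA
clock 7: out=0, reg = 0x223D5
clock 8: out=1, reg = 0x111EA

0x111EA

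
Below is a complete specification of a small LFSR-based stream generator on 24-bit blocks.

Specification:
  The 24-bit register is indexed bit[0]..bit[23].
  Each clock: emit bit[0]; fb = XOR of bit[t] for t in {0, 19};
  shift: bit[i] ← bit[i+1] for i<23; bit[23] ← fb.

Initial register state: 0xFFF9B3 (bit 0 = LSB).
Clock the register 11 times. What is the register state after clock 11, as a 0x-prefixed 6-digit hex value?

reg_0 = 0xFFF9B3
clock 1: out=1, reg = 0x7FFCD9
clock 2: out=1, reg = 0x3FFE6C
clock 3: out=0, reg = 0x9FFF36
clock 4: out=0, reg = 0xCFFF9B
clock 5: out=1, reg = 0x67FFCD
clock 6: out=1, reg = 0xB3FFE6
clock 7: out=0, reg = 0x59FFF3
clock 8: out=1, reg = 0x2CFFF9
clock 9: out=1, reg = 0x167FFC
clock 10: out=0, reg = 0x0B3FFE
clock 11: out=0, reg = 0x859FFF

0x859FFF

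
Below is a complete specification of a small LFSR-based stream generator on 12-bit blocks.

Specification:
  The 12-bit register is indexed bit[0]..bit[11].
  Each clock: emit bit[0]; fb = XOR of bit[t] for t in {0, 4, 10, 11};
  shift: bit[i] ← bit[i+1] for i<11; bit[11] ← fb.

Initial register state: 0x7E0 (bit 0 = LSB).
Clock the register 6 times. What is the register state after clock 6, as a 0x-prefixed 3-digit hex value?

0xA5F

reg_0 = 0x7E0
clock 1: out=0, reg = 0xBF0
clock 2: out=0, reg = 0x5F8
clock 3: out=0, reg = 0x2FC
clock 4: out=0, reg = 0x97E
clock 5: out=0, reg = 0x4BF
clock 6: out=1, reg = 0xA5F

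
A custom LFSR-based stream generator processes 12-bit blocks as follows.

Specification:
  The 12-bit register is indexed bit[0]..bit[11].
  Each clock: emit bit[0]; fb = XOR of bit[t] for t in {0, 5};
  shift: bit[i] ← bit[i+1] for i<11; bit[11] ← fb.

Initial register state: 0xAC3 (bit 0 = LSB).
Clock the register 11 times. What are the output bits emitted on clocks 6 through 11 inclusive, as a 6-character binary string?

011010

reg_0 = 0xAC3
clock 1: out=1, reg = 0xD61
clock 2: out=1, reg = 0x6B0
clock 3: out=0, reg = 0xB58
clock 4: out=0, reg = 0x5AC
clock 5: out=0, reg = 0xAD6
clock 6: out=0, reg = 0x56B
clock 7: out=1, reg = 0x2B5
clock 8: out=1, reg = 0x15A
clock 9: out=0, reg = 0x0AD
clock 10: out=1, reg = 0x056
clock 11: out=0, reg = 0x02B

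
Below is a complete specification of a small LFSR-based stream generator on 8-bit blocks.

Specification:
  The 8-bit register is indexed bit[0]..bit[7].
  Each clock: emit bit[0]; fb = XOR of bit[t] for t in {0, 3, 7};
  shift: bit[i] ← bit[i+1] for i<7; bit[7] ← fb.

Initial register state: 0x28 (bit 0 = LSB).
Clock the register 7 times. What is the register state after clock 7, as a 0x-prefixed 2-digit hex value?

reg_0 = 0x28
clock 1: out=0, reg = 0x94
clock 2: out=0, reg = 0xCA
clock 3: out=0, reg = 0x65
clock 4: out=1, reg = 0xB2
clock 5: out=0, reg = 0xD9
clock 6: out=1, reg = 0xEC
clock 7: out=0, reg = 0x76

0x76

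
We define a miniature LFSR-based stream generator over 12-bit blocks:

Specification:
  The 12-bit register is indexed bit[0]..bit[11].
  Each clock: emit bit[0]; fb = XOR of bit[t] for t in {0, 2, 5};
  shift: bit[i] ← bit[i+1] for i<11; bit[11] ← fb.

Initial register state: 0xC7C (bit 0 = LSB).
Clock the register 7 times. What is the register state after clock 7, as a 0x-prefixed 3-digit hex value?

reg_0 = 0xC7C
clock 1: out=0, reg = 0x63E
clock 2: out=0, reg = 0x31F
clock 3: out=1, reg = 0x18F
clock 4: out=1, reg = 0x0C7
clock 5: out=1, reg = 0x063
clock 6: out=1, reg = 0x031
clock 7: out=1, reg = 0x018

0x018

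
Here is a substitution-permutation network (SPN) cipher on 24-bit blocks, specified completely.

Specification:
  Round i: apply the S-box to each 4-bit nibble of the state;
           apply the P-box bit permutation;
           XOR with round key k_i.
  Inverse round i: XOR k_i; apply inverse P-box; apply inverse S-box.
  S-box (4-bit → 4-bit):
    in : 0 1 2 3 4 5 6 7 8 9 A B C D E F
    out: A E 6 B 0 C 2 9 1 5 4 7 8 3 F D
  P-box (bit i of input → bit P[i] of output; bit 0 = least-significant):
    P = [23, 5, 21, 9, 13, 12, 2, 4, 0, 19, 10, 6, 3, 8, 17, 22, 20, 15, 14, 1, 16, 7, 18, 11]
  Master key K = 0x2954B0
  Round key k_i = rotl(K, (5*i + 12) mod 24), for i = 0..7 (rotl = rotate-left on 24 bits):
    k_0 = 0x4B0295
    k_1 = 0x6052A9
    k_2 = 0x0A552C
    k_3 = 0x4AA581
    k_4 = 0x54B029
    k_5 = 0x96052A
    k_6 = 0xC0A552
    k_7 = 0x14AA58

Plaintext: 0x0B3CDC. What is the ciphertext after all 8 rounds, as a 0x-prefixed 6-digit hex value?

s_0 = plaintext = 0x0B3CDC
s_1 = Round(s_0, k_0) = 0x1BF95D
s_2 = Round(s_1, k_1) = 0xB69E14
s_3 = Round(s_2, k_2) = 0x05C1F1
s_4 = Round(s_3, k_3) = 0x22CB77
s_5 = Round(s_4, k_4) = 0x9856B8
s_6 = Round(s_5, k_5) = 0x49352E
s_7 = Round(s_6, k_6) = 0x30F23E
s_8 = Round(s_7, k_7) = 0xFF14E2

0xFF14E2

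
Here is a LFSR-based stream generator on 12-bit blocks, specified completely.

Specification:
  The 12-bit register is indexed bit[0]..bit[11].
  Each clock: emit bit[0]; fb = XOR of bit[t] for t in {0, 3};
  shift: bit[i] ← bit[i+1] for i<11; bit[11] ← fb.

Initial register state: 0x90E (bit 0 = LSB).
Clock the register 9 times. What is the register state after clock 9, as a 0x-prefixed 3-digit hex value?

0x17C

reg_0 = 0x90E
clock 1: out=0, reg = 0xC87
clock 2: out=1, reg = 0xE43
clock 3: out=1, reg = 0xF21
clock 4: out=1, reg = 0xF90
clock 5: out=0, reg = 0x7C8
clock 6: out=0, reg = 0xBE4
clock 7: out=0, reg = 0x5F2
clock 8: out=0, reg = 0x2F9
clock 9: out=1, reg = 0x17C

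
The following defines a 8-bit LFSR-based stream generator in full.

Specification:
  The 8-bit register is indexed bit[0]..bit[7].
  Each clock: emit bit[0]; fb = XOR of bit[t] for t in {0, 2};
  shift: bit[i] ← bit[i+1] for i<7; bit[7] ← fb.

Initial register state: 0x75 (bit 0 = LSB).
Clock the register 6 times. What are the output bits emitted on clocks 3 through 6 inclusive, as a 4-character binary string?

reg_0 = 0x75
clock 1: out=1, reg = 0x3A
clock 2: out=0, reg = 0x1D
clock 3: out=1, reg = 0x0E
clock 4: out=0, reg = 0x87
clock 5: out=1, reg = 0x43
clock 6: out=1, reg = 0xA1

1011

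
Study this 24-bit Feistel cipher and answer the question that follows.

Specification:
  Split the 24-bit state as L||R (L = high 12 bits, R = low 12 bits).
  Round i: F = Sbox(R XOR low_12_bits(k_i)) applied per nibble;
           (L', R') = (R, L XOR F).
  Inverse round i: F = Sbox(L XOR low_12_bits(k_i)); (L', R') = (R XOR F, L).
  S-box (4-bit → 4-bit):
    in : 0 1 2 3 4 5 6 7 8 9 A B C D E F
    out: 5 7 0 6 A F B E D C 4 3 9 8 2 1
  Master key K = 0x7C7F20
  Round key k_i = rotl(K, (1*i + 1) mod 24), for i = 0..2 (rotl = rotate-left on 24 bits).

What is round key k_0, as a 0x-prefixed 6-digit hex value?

K = 0x7C7F20
k_0 = rotl(K, (1*0+1) mod 24) = rotl(K, 1) = 0xF8FE40

0xF8FE40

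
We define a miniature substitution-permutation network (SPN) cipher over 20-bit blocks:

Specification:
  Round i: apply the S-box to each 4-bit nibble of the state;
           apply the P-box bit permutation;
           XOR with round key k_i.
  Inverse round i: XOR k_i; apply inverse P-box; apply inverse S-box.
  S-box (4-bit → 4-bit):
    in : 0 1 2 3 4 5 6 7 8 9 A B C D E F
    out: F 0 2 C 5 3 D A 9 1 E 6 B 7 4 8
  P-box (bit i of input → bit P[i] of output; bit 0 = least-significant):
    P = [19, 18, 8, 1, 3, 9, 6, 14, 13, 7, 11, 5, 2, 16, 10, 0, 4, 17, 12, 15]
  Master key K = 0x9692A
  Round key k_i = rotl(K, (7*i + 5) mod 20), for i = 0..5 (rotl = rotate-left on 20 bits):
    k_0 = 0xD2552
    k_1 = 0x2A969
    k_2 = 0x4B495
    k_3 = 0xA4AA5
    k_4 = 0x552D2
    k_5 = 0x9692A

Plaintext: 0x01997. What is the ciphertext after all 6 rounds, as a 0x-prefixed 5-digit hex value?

0xEBA94

s_0 = plaintext = 0x01997
s_1 = Round(s_0, k_0) = 0xB9548
s_2 = Round(s_1, k_1) = 0x899A7
s_3 = Round(s_2, k_2) = 0x056C3
s_4 = Round(s_3, k_3) = 0x9B19B
s_5 = Round(s_4, k_4) = 0x057CA
s_6 = Round(s_5, k_5) = 0xEBA94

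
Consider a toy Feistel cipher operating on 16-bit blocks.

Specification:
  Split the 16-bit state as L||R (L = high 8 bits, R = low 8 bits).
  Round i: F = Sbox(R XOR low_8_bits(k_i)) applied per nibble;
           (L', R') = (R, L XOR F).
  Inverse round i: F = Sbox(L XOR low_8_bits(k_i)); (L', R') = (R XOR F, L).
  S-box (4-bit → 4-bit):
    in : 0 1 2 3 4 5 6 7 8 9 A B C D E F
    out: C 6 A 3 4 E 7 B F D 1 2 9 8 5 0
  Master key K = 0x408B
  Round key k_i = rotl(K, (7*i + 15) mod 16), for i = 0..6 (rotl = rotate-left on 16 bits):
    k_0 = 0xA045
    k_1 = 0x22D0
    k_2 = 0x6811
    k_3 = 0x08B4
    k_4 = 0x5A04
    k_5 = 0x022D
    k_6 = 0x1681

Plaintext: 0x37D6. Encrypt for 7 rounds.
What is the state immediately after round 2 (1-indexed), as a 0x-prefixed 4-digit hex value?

0xE4E2

s_0 = plaintext = 0x37D6
s_1 = Round(s_0, k_0) = 0xD6E4
s_2 = Round(s_1, k_1) = 0xE4E2
s_3 = Round(s_2, k_2) = 0xE2E7
s_4 = Round(s_3, k_3) = 0xE701
s_5 = Round(s_4, k_4) = 0x0129
s_6 = Round(s_5, k_5) = 0x29C5
s_7 = Round(s_6, k_6) = 0xC56D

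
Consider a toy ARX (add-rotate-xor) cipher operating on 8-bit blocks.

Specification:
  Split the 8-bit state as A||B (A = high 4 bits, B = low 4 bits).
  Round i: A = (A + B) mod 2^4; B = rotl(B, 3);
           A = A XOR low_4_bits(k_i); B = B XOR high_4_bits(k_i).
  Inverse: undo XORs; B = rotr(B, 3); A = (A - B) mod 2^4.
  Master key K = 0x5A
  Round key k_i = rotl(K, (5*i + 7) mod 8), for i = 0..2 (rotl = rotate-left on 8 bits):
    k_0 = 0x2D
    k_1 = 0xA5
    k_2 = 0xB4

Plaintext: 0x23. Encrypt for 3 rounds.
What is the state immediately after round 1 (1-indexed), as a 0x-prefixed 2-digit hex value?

s_0 = plaintext = 0x23
s_1 = Round(s_0, k_0) = 0x8B
s_2 = Round(s_1, k_1) = 0x67
s_3 = Round(s_2, k_2) = 0x90

0x8B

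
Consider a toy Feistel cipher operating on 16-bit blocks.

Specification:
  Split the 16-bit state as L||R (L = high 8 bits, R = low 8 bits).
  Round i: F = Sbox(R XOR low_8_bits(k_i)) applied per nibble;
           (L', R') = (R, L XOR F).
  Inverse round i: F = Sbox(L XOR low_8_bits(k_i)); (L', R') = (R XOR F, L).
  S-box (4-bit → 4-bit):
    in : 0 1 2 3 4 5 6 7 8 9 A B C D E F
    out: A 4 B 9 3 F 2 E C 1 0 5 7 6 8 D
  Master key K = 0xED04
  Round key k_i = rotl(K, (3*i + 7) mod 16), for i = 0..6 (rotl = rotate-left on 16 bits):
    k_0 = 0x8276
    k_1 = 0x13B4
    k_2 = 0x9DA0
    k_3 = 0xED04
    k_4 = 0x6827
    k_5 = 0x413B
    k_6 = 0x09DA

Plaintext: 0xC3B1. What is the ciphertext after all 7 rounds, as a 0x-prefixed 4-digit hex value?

0x5A75

s_0 = plaintext = 0xC3B1
s_1 = Round(s_0, k_0) = 0xB1BD
s_2 = Round(s_1, k_1) = 0xBD10
s_3 = Round(s_2, k_2) = 0x10E7
s_4 = Round(s_3, k_3) = 0xE799
s_5 = Round(s_4, k_4) = 0x99BF
s_6 = Round(s_5, k_5) = 0xBF5A
s_7 = Round(s_6, k_6) = 0x5A75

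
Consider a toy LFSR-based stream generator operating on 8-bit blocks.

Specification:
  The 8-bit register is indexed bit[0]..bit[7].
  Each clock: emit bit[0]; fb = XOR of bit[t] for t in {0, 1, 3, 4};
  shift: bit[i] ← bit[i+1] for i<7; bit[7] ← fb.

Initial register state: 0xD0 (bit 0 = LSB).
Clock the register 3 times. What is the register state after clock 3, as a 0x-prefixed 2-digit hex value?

reg_0 = 0xD0
clock 1: out=0, reg = 0xE8
clock 2: out=0, reg = 0xF4
clock 3: out=0, reg = 0xFA

0xFA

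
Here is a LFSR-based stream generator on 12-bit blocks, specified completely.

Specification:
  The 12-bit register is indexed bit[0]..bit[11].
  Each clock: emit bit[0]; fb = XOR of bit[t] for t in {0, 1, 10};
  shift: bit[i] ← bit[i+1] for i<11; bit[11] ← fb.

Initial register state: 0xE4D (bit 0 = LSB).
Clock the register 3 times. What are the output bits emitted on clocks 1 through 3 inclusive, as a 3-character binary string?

reg_0 = 0xE4D
clock 1: out=1, reg = 0x726
clock 2: out=0, reg = 0x393
clock 3: out=1, reg = 0x1C9

101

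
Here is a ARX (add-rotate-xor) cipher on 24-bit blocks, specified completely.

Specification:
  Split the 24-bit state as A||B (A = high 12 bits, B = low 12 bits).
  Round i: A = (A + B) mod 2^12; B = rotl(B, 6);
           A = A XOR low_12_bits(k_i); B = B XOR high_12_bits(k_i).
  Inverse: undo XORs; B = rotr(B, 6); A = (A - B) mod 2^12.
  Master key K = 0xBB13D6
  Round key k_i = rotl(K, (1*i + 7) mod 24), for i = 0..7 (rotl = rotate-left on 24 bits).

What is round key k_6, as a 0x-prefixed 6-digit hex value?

0x7AD762

K = 0xBB13D6
k_0 = rotl(K, (1*0+7) mod 24) = rotl(K, 7) = 0x89EB5D
k_1 = rotl(K, (1*1+7) mod 24) = rotl(K, 8) = 0x13D6BB
k_2 = rotl(K, (1*2+7) mod 24) = rotl(K, 9) = 0x27AD76
k_3 = rotl(K, (1*3+7) mod 24) = rotl(K, 10) = 0x4F5AEC
k_4 = rotl(K, (1*4+7) mod 24) = rotl(K, 11) = 0x9EB5D8
k_5 = rotl(K, (1*5+7) mod 24) = rotl(K, 12) = 0x3D6BB1
k_6 = rotl(K, (1*6+7) mod 24) = rotl(K, 13) = 0x7AD762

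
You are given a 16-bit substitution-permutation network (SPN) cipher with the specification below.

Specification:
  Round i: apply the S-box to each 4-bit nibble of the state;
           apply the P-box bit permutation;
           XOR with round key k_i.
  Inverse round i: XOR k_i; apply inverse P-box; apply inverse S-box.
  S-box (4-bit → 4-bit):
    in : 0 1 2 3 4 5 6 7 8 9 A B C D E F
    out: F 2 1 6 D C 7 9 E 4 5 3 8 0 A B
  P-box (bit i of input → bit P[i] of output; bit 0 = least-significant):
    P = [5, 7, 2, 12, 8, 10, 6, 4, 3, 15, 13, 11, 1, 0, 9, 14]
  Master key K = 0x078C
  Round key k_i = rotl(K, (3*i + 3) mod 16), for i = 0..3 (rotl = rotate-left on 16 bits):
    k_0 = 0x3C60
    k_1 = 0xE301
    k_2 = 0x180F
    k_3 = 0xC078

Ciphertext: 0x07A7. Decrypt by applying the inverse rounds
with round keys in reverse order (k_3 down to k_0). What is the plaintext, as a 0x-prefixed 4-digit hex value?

0xC365

s_0 = ciphertext = 0x07A7
s_1 = InvRound(s_0, k_3) = 0x0B03
s_2 = InvRound(s_1, k_2) = 0x9225
s_3 = InvRound(s_2, k_1) = 0xC924
s_4 = InvRound(s_3, k_0) = 0xC365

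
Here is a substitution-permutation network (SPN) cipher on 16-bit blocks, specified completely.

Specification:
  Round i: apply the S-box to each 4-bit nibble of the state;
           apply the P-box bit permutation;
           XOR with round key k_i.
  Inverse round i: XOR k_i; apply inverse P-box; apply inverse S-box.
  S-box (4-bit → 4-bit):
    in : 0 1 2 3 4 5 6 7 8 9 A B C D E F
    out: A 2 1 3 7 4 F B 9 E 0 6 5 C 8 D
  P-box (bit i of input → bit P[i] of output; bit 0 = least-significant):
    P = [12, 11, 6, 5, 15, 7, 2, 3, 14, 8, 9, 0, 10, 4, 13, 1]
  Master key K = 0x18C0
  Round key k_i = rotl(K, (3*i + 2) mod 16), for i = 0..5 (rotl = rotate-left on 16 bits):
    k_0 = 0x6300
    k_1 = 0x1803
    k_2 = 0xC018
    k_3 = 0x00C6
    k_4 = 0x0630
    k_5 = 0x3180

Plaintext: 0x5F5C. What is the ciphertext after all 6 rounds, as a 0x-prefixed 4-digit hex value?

s_0 = plaintext = 0x5F5C
s_1 = Round(s_0, k_0) = 0x1145
s_2 = Round(s_1, k_1) = 0x99D7
s_3 = Round(s_2, k_2) = 0xFB27
s_4 = Round(s_3, k_3) = 0xBFE4
s_5 = Round(s_4, k_4) = 0x7C69
s_6 = Round(s_5, k_5) = 0xFF7E

0xFF7E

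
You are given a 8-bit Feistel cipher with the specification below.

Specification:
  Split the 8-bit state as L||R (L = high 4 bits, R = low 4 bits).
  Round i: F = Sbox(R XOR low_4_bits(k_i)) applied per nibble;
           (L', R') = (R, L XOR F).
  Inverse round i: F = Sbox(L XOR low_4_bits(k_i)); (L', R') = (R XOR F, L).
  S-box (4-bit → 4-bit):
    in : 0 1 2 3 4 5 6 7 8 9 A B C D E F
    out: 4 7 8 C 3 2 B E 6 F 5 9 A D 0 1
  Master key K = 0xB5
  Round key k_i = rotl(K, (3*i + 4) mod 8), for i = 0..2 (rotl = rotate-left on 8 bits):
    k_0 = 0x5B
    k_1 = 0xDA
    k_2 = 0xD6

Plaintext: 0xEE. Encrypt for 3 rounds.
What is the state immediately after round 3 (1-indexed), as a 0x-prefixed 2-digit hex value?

s_0 = plaintext = 0xEE
s_1 = Round(s_0, k_0) = 0xEC
s_2 = Round(s_1, k_1) = 0xC5
s_3 = Round(s_2, k_2) = 0x50

0x50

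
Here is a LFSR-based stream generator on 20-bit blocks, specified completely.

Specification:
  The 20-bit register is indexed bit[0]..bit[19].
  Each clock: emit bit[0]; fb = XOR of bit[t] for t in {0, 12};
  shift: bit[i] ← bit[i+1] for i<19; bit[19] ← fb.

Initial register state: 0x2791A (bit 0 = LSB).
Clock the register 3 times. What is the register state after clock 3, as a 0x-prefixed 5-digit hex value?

reg_0 = 0x2791A
clock 1: out=0, reg = 0x93C8D
clock 2: out=1, reg = 0x49E46
clock 3: out=0, reg = 0xA4F23

0xA4F23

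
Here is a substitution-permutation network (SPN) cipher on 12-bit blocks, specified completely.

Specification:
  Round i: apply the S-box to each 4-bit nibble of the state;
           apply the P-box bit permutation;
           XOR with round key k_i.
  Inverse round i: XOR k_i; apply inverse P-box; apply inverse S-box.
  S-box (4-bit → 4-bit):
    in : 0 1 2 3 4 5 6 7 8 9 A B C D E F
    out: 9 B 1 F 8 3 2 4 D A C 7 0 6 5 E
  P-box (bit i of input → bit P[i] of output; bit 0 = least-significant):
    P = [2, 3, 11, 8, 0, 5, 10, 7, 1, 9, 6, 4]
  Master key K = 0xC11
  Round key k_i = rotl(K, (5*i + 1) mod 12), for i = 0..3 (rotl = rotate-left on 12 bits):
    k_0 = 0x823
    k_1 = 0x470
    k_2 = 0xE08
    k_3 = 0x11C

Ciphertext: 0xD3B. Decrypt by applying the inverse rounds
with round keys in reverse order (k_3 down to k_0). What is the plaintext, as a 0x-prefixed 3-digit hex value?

s_0 = ciphertext = 0xD3B
s_1 = InvRound(s_0, k_3) = 0x2BE
s_2 = InvRound(s_1, k_2) = 0x0FE
s_3 = InvRound(s_2, k_1) = 0x2A5
s_4 = InvRound(s_3, k_0) = 0x54E

0x54E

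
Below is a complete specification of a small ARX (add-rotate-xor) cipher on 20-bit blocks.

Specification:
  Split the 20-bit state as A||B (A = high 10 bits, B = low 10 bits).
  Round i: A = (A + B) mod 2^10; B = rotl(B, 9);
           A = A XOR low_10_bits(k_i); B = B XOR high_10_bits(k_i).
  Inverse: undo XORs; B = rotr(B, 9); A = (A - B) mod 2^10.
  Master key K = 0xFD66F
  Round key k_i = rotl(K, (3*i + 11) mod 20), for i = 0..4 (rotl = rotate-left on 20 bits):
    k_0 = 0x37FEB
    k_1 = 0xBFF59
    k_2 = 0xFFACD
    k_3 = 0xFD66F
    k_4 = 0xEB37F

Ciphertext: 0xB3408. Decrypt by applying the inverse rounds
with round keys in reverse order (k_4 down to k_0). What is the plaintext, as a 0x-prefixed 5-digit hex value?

s_0 = ciphertext = 0xB3408
s_1 = InvRound(s_0, k_4) = 0x9A749
s_2 = InvRound(s_1, k_3) = 0xA3978
s_3 = InvRound(s_2, k_2) = 0xCD90D
s_4 = InvRound(s_3, k_1) = 0x22BE5
s_5 = InvRound(s_4, k_0) = 0x3B275

0x3B275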